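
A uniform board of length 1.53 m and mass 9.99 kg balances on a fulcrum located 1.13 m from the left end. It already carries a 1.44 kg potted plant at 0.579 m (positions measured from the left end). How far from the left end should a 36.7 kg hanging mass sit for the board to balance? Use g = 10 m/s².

Take moments about the fulcrum (at 1.13 m from the left end).
Beam weight: 9.99 × 10 = 99.9 N down at 0.765 m → arm 0.365 m, τ = 99.9 × 0.365 = 36.46 N·m counterclockwise.
Potted plant: 1.44 × 10 = 14.4 N down at 0.579 m → arm 0.551 m, τ = 14.4 × 0.551 = 7.934 N·m counterclockwise.
Net moment of existing loads = 44.39 N·m counterclockwise.
The hanging mass weighs 36.7 × 10 = 367 N and must supply an equal clockwise moment, so its lever arm about the fulcrum is 44.39 / 367 = 0.121 m.
That puts it at 1.13 + 0.121 = 1.25 m from the left end.

x ≈ 1.25 m from the left end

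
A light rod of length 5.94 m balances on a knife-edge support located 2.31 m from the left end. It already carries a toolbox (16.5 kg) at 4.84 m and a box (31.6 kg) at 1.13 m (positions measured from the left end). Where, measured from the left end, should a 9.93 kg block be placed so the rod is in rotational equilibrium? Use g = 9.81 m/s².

Sum moments about the knife-edge support (at 2.31 m from the left end) (the support reaction has zero arm there).
Toolbox: 16.5 × 9.81 = 161.9 N down at 4.84 m → arm 2.53 m, τ = 161.9 × 2.53 = 409.6 N·m clockwise.
Box: 31.6 × 9.81 = 310 N down at 1.13 m → arm 1.18 m, τ = 310 × 1.18 = 365.8 N·m counterclockwise.
Net moment of existing loads = 43.8 N·m clockwise.
The block weighs 9.93 × 9.81 = 97.41 N and must supply an equal counterclockwise moment, so its lever arm about the knife-edge support is 43.8 / 97.41 = 0.45 m.
That puts it at 2.31 − 0.45 = 1.86 m from the left end.

x ≈ 1.86 m from the left end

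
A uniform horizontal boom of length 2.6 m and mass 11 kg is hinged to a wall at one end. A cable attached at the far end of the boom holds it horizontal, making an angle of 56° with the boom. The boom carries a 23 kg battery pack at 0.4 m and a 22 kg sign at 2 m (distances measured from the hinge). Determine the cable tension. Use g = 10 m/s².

T ≈ 313 N

Take moments about the hinge.
Beam weight: 11 × 10 = 110 N down at 1.3 m → arm 1.3 m, τ = 110 × 1.3 = 143 N·m clockwise.
Battery pack: 23 × 10 = 230 N down at 0.4 m → arm 0.4 m, τ = 230 × 0.4 = 92 N·m clockwise.
Sign: 22 × 10 = 220 N down at 2 m → arm 2 m, τ = 220 × 2 = 440 N·m clockwise.
Total clockwise load moment = 675 N·m.
The cable tension T acts at 2.6 m; only its component perpendicular to the boom, T sinθ, produces torque. sin 56° = 0.829.
Balancing moments: T × 2.6 × 0.829 = 675, giving T = 675 / 2.155 = 313 N.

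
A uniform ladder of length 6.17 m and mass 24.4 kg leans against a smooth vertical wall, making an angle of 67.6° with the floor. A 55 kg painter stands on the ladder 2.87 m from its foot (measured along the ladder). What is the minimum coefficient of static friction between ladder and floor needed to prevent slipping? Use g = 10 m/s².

μ_min ≈ 0.196

Taking torques about the foot of the ladder:
Ladder weight 24.4×10 = 244 N acts at 3.085 m along the ladder; its horizontal arm is 3.085·cos67.6° = 1.176 m → τ = 286.9 N·m clockwise.
Painter: 55×10 = 550 N at 2.87 m → arm 1.094 m → τ = 601.7 N·m clockwise.
Wall normal N acts horizontally at the top; its moment arm is the height L sinθ = 6.17·sin67.6° = 5.704 m, counterclockwise.
Balancing moments: N × 5.704 = 888.6, giving N = 155.8 N.
ΣFx = 0 ⇒ f = N_wall = 155.8 N. ΣFy = 0 ⇒ N_floor = 794 N.
μ_min = f / N_floor = 155.8 / 794 = 0.196.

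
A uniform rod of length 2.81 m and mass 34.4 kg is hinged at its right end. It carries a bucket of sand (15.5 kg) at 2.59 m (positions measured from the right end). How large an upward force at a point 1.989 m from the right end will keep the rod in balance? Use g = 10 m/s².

F ≈ 445 N

About the right end:
Beam weight: 34.4 × 10 = 344 N down at 1.405 m → arm 1.405 m, τ = 344 × 1.405 = 483.3 N·m counterclockwise.
Bucket of sand: 15.5 × 10 = 155 N down at 2.59 m → arm 2.59 m, τ = 155 × 2.59 = 401.4 N·m counterclockwise.
Net moment of the loads = 884.7 N·m counterclockwise.
The upward force F acts at a point 1.989 m from the right end, arm 1.989 m, giving F × 1.989 clockwise.
Στ = 0 ⇒ F × 1.989 = 884.7 ⇒ F = 884.7 / 1.989 = 445 N.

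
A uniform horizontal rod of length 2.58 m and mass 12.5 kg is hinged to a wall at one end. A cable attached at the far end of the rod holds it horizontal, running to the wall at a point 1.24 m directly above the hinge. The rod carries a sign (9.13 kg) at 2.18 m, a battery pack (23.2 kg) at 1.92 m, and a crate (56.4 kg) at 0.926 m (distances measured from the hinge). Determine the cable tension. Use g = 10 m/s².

T ≈ 1190 N

Choose the hinge as the axis so the unknown hinge reaction has zero arm there.
Beam weight: 12.5 × 10 = 125 N down at 1.29 m → arm 1.29 m, τ = 125 × 1.29 = 161.2 N·m clockwise.
Sign: 9.13 × 10 = 91.3 N down at 2.18 m → arm 2.18 m, τ = 91.3 × 2.18 = 199 N·m clockwise.
Battery pack: 23.2 × 10 = 232 N down at 1.92 m → arm 1.92 m, τ = 232 × 1.92 = 445.4 N·m clockwise.
Crate: 56.4 × 10 = 564 N down at 0.926 m → arm 0.926 m, τ = 564 × 0.926 = 522.3 N·m clockwise.
Total clockwise load moment = 1328 N·m.
The cable tension T acts at 2.58 m; only its component perpendicular to the rod, T sinθ, produces torque. sinθ = h/√(h²+d²) = 1.24/√(1.24²+2.58²) = 0.4332.
For rotational equilibrium, T × 2.58 × 0.4332 = 1328, so T = 1328 / 1.118 = 1190 N.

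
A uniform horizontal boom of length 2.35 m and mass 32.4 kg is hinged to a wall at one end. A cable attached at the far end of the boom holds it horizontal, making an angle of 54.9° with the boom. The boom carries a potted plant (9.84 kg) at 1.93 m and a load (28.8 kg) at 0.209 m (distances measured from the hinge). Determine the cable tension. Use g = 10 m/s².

About the hinge:
Beam weight: 32.4 × 10 = 324 N down at 1.175 m → arm 1.175 m, τ = 324 × 1.175 = 380.7 N·m clockwise.
Potted plant: 9.84 × 10 = 98.4 N down at 1.93 m → arm 1.93 m, τ = 98.4 × 1.93 = 189.9 N·m clockwise.
Load: 28.8 × 10 = 288 N down at 0.209 m → arm 0.209 m, τ = 288 × 0.209 = 60.19 N·m clockwise.
Total clockwise load moment = 630.8 N·m.
The cable tension T acts at 2.35 m; only its component perpendicular to the boom, T sinθ, produces torque. sin 54.9° = 0.8181.
Στ = 0 ⇒ T × 2.35 × 0.8181 = 630.8 ⇒ T = 630.8 / 1.923 = 328 N.

T ≈ 328 N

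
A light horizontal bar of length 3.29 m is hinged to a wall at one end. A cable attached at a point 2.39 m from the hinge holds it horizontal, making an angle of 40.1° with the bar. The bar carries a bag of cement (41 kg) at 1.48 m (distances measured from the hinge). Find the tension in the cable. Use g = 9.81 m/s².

T ≈ 387 N

Take moments about the hinge.
Bag of cement: 41 × 9.81 = 402.2 N down at 1.48 m → arm 1.48 m, τ = 402.2 × 1.48 = 595.3 N·m clockwise.
Total clockwise load moment = 595.3 N·m.
The cable tension T acts at 2.39 m; only its component perpendicular to the bar, T sinθ, produces torque. sin 40.1° = 0.6441.
Setting net torque to zero: T × 2.39 × 0.6441 = 595.3 → T = 595.3 / 1.539 = 387 N.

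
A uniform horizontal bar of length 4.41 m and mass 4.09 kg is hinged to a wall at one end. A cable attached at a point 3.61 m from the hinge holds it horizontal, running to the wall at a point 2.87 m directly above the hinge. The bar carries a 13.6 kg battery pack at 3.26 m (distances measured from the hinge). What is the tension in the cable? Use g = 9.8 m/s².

Sum moments about the hinge (the unknown hinge reaction has zero arm there).
Beam weight: 4.09 × 9.8 = 40.08 N down at 2.205 m → arm 2.205 m, τ = 40.08 × 2.205 = 88.38 N·m clockwise.
Battery pack: 13.6 × 9.8 = 133.3 N down at 3.26 m → arm 3.26 m, τ = 133.3 × 3.26 = 434.6 N·m clockwise.
Total clockwise load moment = 523 N·m.
The cable tension T acts at 3.61 m; only its component perpendicular to the bar, T sinθ, produces torque. sinθ = h/√(h²+d²) = 2.87/√(2.87²+3.61²) = 0.6223.
For rotational equilibrium, T × 3.61 × 0.6223 = 523, so T = 523 / 2.247 = 233 N.

T ≈ 233 N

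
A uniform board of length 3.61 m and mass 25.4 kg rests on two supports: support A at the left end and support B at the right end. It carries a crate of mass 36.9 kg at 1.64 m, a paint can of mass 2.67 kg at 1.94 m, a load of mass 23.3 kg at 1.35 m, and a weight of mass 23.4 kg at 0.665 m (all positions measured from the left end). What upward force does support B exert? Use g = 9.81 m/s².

R_B ≈ 431 N

Taking torques about support A:
Beam weight: 25.4 × 9.81 = 249.2 N down at 1.805 m → arm 1.805 m, τ = 249.2 × 1.805 = 449.8 N·m clockwise.
Crate: 36.9 × 9.81 = 362 N down at 1.64 m → arm 1.64 m, τ = 362 × 1.64 = 593.7 N·m clockwise.
Paint can: 2.67 × 9.81 = 26.19 N down at 1.94 m → arm 1.94 m, τ = 26.19 × 1.94 = 50.81 N·m clockwise.
Load: 23.3 × 9.81 = 228.6 N down at 1.35 m → arm 1.35 m, τ = 228.6 × 1.35 = 308.6 N·m clockwise.
Weight: 23.4 × 9.81 = 229.6 N down at 0.665 m → arm 0.665 m, τ = 229.6 × 0.665 = 152.7 N·m clockwise.
Net load moment about support A = 1556 N·m clockwise.
Reaction R at support B is upward at 3.61 m, arm 3.61 m → moment R × 3.61 counterclockwise.
Balancing moments: R × 3.61 = 1556, giving R = 431 N.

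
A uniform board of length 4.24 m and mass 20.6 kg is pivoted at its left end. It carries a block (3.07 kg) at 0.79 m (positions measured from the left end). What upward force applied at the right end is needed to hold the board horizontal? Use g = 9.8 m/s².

F ≈ 107 N

About the left end:
Beam weight: 20.6 × 9.8 = 201.9 N down at 2.12 m → arm 2.12 m, τ = 201.9 × 2.12 = 428 N·m clockwise.
Block: 3.07 × 9.8 = 30.09 N down at 0.79 m → arm 0.79 m, τ = 30.09 × 0.79 = 23.77 N·m clockwise.
Net moment of the loads = 451.8 N·m clockwise.
The upward force F acts at the right end, arm 4.24 m, giving F × 4.24 counterclockwise.
For rotational equilibrium, F × 4.24 = 451.8, so F = 451.8 / 4.24 = 107 N.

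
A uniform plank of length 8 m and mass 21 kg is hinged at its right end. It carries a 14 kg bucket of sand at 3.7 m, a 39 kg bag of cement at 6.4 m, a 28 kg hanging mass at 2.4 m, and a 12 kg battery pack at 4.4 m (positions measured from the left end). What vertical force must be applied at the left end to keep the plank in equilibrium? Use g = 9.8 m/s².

F ≈ 498 N

Take moments about the right end.
Beam weight: 21 × 9.8 = 205.8 N down at 4 m → arm 4 m, τ = 205.8 × 4 = 823.2 N·m counterclockwise.
Bucket of sand: 14 × 9.8 = 137.2 N down at 3.7 m → arm 4.3 m, τ = 137.2 × 4.3 = 590 N·m counterclockwise.
Bag of cement: 39 × 9.8 = 382.2 N down at 6.4 m → arm 1.6 m, τ = 382.2 × 1.6 = 611.5 N·m counterclockwise.
Hanging mass: 28 × 9.8 = 274.4 N down at 2.4 m → arm 5.6 m, τ = 274.4 × 5.6 = 1537 N·m counterclockwise.
Battery pack: 12 × 9.8 = 117.6 N down at 4.4 m → arm 3.6 m, τ = 117.6 × 3.6 = 423.4 N·m counterclockwise.
Net moment of the loads = 3985 N·m counterclockwise.
The upward force F acts at the left end, arm 8 m, giving F × 8 clockwise.
Setting net torque to zero: F × 8 = 3985 → F = 3985 / 8 = 498 N.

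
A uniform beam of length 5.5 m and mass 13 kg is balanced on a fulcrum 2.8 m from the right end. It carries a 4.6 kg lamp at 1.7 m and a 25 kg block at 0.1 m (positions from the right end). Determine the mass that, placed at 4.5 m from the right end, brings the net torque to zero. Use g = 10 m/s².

m ≈ 43.1 kg

Choose the fulcrum (at 2.8 m from the right end) as the axis so the support reaction has zero arm there.
Beam weight: 13 × 10 = 130 N down at 2.75 m → arm 0.05 m, τ = 130 × 0.05 = 6.5 N·m clockwise.
Lamp: 4.6 × 10 = 46 N down at 1.7 m → arm 1.1 m, τ = 46 × 1.1 = 50.6 N·m clockwise.
Block: 25 × 10 = 250 N down at 0.1 m → arm 2.7 m, τ = 250 × 2.7 = 675 N·m clockwise.
Net moment of known loads = 732.1 N·m clockwise.
An unknown mass m at 4.5 m has arm 1.7 m; its moment is m·g·1.7 counterclockwise.
Στ = 0 ⇒ m × 10 × 1.7 = 732.1 ⇒ m = 732.1 / (10 × 1.7) = 43.1 kg.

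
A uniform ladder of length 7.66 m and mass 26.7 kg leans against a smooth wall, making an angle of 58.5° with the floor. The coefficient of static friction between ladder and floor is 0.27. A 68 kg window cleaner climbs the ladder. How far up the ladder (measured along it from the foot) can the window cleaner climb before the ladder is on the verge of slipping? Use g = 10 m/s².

d ≈ 3.2 m

Sum moments about the foot of the ladder (the floor normal and friction both act there and drop out).
Ladder weight 26.7×10 = 267 N acts at 3.83 m along the ladder; its horizontal arm is 3.83·cos58.5° = 2.001 m → τ = 534.3 N·m clockwise.
Window cleaner weight 68×10 = 680 N at distance d → arm d·cos58.5° → τ = 680·d·0.5225 clockwise.
Wall normal N at the top has arm L sinθ = 6.531 m counterclockwise, so Στ = 0 gives N·6.531 = 534.3 + 355.3·d.
ΣFy = 0 ⇒ N_floor = 947 N, so the maximum friction is μ_s·N_floor = 0.27×947 = 255.7 N. ΣFx = 0 ⇒ N_wall = f, so at the slipping point N = 255.7 N.
Substituting: 255.7×6.531 = 534.3 + 355.3·d ⇒ d = (1670 − 534.3) / 355.3 = 3.2 m.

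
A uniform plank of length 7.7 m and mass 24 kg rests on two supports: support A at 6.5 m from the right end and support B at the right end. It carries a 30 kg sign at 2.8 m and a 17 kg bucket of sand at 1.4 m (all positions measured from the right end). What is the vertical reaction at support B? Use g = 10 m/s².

R_B ≈ 402 N

Taking torques about support A:
Beam weight: 24 × 10 = 240 N down at 3.85 m → arm 2.65 m, τ = 240 × 2.65 = 636 N·m clockwise.
Sign: 30 × 10 = 300 N down at 2.8 m → arm 3.7 m, τ = 300 × 3.7 = 1110 N·m clockwise.
Bucket of sand: 17 × 10 = 170 N down at 1.4 m → arm 5.1 m, τ = 170 × 5.1 = 867 N·m clockwise.
Net load moment about support A = 2613 N·m clockwise.
Reaction R at support B is upward at 0 m, arm 6.5 m → moment R × 6.5 counterclockwise.
Setting net torque to zero: R × 6.5 = 2613 → R = 402 N.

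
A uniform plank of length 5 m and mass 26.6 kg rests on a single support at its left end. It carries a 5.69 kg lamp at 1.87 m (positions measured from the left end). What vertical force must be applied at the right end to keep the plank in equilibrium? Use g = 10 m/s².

Taking torques about the left end:
Beam weight: 26.6 × 10 = 266 N down at 2.5 m → arm 2.5 m, τ = 266 × 2.5 = 665 N·m clockwise.
Lamp: 5.69 × 10 = 56.9 N down at 1.87 m → arm 1.87 m, τ = 56.9 × 1.87 = 106.4 N·m clockwise.
Net moment of the loads = 771.4 N·m clockwise.
The upward force F acts at the right end, arm 5 m, giving F × 5 counterclockwise.
Setting net torque to zero: F × 5 = 771.4 → F = 771.4 / 5 = 154 N.

F ≈ 154 N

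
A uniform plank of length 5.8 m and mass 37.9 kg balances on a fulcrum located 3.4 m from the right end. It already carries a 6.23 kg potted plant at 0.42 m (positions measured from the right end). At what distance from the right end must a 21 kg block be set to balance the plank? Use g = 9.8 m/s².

Taking torques about the fulcrum (at 3.4 m from the right end):
Beam weight: 37.9 × 9.8 = 371.4 N down at 2.9 m → arm 0.5 m, τ = 371.4 × 0.5 = 185.7 N·m clockwise.
Potted plant: 6.23 × 9.8 = 61.05 N down at 0.42 m → arm 2.98 m, τ = 61.05 × 2.98 = 181.9 N·m clockwise.
Net moment of existing loads = 367.6 N·m clockwise.
The block weighs 21 × 9.8 = 205.8 N and must supply an equal counterclockwise moment, so its lever arm about the fulcrum is 367.6 / 205.8 = 1.79 m.
That puts it at 3.4 + 1.79 = 5.19 m from the right end.

x ≈ 5.19 m from the right end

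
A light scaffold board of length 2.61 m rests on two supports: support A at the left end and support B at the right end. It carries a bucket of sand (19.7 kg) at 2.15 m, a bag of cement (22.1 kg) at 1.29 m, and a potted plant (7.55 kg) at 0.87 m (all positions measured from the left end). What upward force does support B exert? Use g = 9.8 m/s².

R_B ≈ 291 N

Sum moments about support A (its reaction then has zero moment arm).
Bucket of sand: 19.7 × 9.8 = 193.1 N down at 2.15 m → arm 2.15 m, τ = 193.1 × 2.15 = 415.2 N·m clockwise.
Bag of cement: 22.1 × 9.8 = 216.6 N down at 1.29 m → arm 1.29 m, τ = 216.6 × 1.29 = 279.4 N·m clockwise.
Potted plant: 7.55 × 9.8 = 73.99 N down at 0.87 m → arm 0.87 m, τ = 73.99 × 0.87 = 64.37 N·m clockwise.
Net load moment about support A = 759 N·m clockwise.
Reaction R at support B is upward at 2.61 m, arm 2.61 m → moment R × 2.61 counterclockwise.
Setting net torque to zero: R × 2.61 = 759 → R = 291 N.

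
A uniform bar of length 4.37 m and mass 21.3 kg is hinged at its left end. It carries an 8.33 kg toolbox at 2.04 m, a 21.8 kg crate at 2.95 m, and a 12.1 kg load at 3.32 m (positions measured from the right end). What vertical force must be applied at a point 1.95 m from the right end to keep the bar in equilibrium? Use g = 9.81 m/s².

F ≈ 444 N

Taking torques about the left end:
Beam weight: 21.3 × 9.81 = 209 N down at 2.185 m → arm 2.185 m, τ = 209 × 2.185 = 456.7 N·m clockwise.
Toolbox: 8.33 × 9.81 = 81.72 N down at 2.04 m → arm 2.33 m, τ = 81.72 × 2.33 = 190.4 N·m clockwise.
Crate: 21.8 × 9.81 = 213.9 N down at 2.95 m → arm 1.42 m, τ = 213.9 × 1.42 = 303.7 N·m clockwise.
Load: 12.1 × 9.81 = 118.7 N down at 3.32 m → arm 1.05 m, τ = 118.7 × 1.05 = 124.6 N·m clockwise.
Net moment of the loads = 1075 N·m clockwise.
The upward force F acts at a point 1.95 m from the right end, arm 2.42 m, giving F × 2.42 counterclockwise.
Balancing moments: F × 2.42 = 1075, giving F = 1075 / 2.42 = 444 N.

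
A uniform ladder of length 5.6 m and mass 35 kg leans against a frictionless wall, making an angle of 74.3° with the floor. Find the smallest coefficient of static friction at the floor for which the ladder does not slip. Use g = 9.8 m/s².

μ_min ≈ 0.141

About the foot of the ladder:
Ladder weight 35×9.8 = 343 N acts at 2.8 m along the ladder; its horizontal arm is 2.8·cos74.3° = 0.7577 m → τ = 259.9 N·m clockwise.
Wall normal N acts horizontally at the top; its moment arm is the height L sinθ = 5.6·sin74.3° = 5.391 m, counterclockwise.
Στ = 0 ⇒ N × 5.391 = 259.9 ⇒ N = 48.21 N.
ΣFx = 0 ⇒ f = N_wall = 48.21 N. ΣFy = 0 ⇒ N_floor = 343 N.
μ_min = f / N_floor = 48.21 / 343 = 0.141.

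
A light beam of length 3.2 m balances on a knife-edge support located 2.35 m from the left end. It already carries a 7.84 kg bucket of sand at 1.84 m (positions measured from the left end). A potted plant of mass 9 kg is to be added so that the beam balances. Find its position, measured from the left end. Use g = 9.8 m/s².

Choose the knife-edge support (at 2.35 m from the left end) as the axis so the support reaction has zero arm there.
Bucket of sand: 7.84 × 9.8 = 76.83 N down at 1.84 m → arm 0.51 m, τ = 76.83 × 0.51 = 39.18 N·m counterclockwise.
Net moment of existing loads = 39.18 N·m counterclockwise.
The potted plant weighs 9 × 9.8 = 88.2 N and must supply an equal clockwise moment, so its lever arm about the knife-edge support is 39.18 / 88.2 = 0.444 m.
That puts it at 2.35 + 0.444 = 2.79 m from the left end.

x ≈ 2.79 m from the left end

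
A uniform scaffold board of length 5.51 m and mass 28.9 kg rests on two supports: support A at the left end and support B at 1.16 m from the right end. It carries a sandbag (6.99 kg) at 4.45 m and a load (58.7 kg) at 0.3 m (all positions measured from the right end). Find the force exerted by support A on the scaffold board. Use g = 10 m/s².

R_A ≈ 42.8 N

Take moments about support B.
Beam weight: 28.9 × 10 = 289 N down at 2.755 m → arm 1.595 m, τ = 289 × 1.595 = 461 N·m counterclockwise.
Sandbag: 6.99 × 10 = 69.9 N down at 4.45 m → arm 3.29 m, τ = 69.9 × 3.29 = 230 N·m counterclockwise.
Load: 58.7 × 10 = 587 N down at 0.3 m → arm 0.86 m, τ = 587 × 0.86 = 504.8 N·m clockwise.
Net load moment about support B = 186.2 N·m counterclockwise.
Reaction R at support A is upward at 5.51 m, arm 4.35 m → moment R × 4.35 clockwise.
Setting net torque to zero: R × 4.35 = 186.2 → R = 42.8 N.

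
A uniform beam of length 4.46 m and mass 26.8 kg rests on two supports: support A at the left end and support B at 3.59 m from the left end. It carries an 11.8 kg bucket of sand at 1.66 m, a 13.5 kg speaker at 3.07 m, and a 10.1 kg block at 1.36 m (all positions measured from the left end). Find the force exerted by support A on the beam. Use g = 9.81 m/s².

Take moments about support B.
Beam weight: 26.8 × 9.81 = 262.9 N down at 2.23 m → arm 1.36 m, τ = 262.9 × 1.36 = 357.5 N·m counterclockwise.
Bucket of sand: 11.8 × 9.81 = 115.8 N down at 1.66 m → arm 1.93 m, τ = 115.8 × 1.93 = 223.5 N·m counterclockwise.
Speaker: 13.5 × 9.81 = 132.4 N down at 3.07 m → arm 0.52 m, τ = 132.4 × 0.52 = 68.85 N·m counterclockwise.
Block: 10.1 × 9.81 = 99.08 N down at 1.36 m → arm 2.23 m, τ = 99.08 × 2.23 = 220.9 N·m counterclockwise.
Net load moment about support B = 870.8 N·m counterclockwise.
Reaction R at support A is upward at 0 m, arm 3.59 m → moment R × 3.59 clockwise.
Balancing moments: R × 3.59 = 870.8, giving R = 243 N.

R_A ≈ 243 N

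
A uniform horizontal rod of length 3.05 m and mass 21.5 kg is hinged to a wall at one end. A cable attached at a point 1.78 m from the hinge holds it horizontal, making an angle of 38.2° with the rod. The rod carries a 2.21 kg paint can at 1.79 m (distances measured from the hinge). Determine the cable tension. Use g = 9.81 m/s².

About the hinge:
Beam weight: 21.5 × 9.81 = 210.9 N down at 1.525 m → arm 1.525 m, τ = 210.9 × 1.525 = 321.6 N·m clockwise.
Paint can: 2.21 × 9.81 = 21.68 N down at 1.79 m → arm 1.79 m, τ = 21.68 × 1.79 = 38.81 N·m clockwise.
Total clockwise load moment = 360.4 N·m.
The cable tension T acts at 1.78 m; only its component perpendicular to the rod, T sinθ, produces torque. sin 38.2° = 0.6184.
Στ = 0 ⇒ T × 1.78 × 0.6184 = 360.4 ⇒ T = 360.4 / 1.101 = 327 N.

T ≈ 327 N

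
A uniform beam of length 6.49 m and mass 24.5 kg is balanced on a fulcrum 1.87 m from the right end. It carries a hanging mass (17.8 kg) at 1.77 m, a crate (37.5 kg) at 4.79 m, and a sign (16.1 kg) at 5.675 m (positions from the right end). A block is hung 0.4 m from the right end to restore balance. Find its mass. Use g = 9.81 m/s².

m ≈ 138 kg

Take moments about the fulcrum (at 1.87 m from the right end).
Beam weight: 24.5 × 9.81 = 240.3 N down at 3.245 m → arm 1.375 m, τ = 240.3 × 1.375 = 330.4 N·m counterclockwise.
Hanging mass: 17.8 × 9.81 = 174.6 N down at 1.77 m → arm 0.1 m, τ = 174.6 × 0.1 = 17.46 N·m clockwise.
Crate: 37.5 × 9.81 = 367.9 N down at 4.79 m → arm 2.92 m, τ = 367.9 × 2.92 = 1074 N·m counterclockwise.
Sign: 16.1 × 9.81 = 157.9 N down at 5.675 m → arm 3.805 m, τ = 157.9 × 3.805 = 600.8 N·m counterclockwise.
Net moment of known loads = 1988 N·m counterclockwise.
An unknown mass m at 0.4 m has arm 1.47 m; its moment is m·g·1.47 clockwise.
Στ = 0 ⇒ m × 9.81 × 1.47 = 1988 ⇒ m = 1988 / (9.81 × 1.47) = 138 kg.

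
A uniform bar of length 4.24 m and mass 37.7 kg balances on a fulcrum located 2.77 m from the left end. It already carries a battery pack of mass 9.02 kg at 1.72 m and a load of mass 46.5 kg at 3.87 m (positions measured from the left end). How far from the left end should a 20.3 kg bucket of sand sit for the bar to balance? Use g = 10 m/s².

Take moments about the fulcrum (at 2.77 m from the left end).
Beam weight: 37.7 × 10 = 377 N down at 2.12 m → arm 0.65 m, τ = 377 × 0.65 = 245.1 N·m counterclockwise.
Battery pack: 9.02 × 10 = 90.2 N down at 1.72 m → arm 1.05 m, τ = 90.2 × 1.05 = 94.71 N·m counterclockwise.
Load: 46.5 × 10 = 465 N down at 3.87 m → arm 1.1 m, τ = 465 × 1.1 = 511.5 N·m clockwise.
Net moment of existing loads = 171.7 N·m clockwise.
The bucket of sand weighs 20.3 × 10 = 203 N and must supply an equal counterclockwise moment, so its lever arm about the fulcrum is 171.7 / 203 = 0.846 m.
That puts it at 2.77 − 0.846 = 1.92 m from the left end.

x ≈ 1.92 m from the left end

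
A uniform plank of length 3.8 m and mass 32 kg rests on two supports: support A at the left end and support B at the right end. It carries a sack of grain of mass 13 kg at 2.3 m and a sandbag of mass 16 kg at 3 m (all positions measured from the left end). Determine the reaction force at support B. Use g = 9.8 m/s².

Choose support A as the axis so its reaction then has zero moment arm.
Beam weight: 32 × 9.8 = 313.6 N down at 1.9 m → arm 1.9 m, τ = 313.6 × 1.9 = 595.8 N·m clockwise.
Sack of grain: 13 × 9.8 = 127.4 N down at 2.3 m → arm 2.3 m, τ = 127.4 × 2.3 = 293 N·m clockwise.
Sandbag: 16 × 9.8 = 156.8 N down at 3 m → arm 3 m, τ = 156.8 × 3 = 470.4 N·m clockwise.
Net load moment about support A = 1359 N·m clockwise.
Reaction R at support B is upward at 3.8 m, arm 3.8 m → moment R × 3.8 counterclockwise.
Balancing moments: R × 3.8 = 1359, giving R = 358 N.

R_B ≈ 358 N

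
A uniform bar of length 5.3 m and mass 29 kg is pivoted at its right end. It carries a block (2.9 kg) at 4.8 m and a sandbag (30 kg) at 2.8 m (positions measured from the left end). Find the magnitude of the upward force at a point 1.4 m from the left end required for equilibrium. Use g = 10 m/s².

About the right end:
Beam weight: 29 × 10 = 290 N down at 2.65 m → arm 2.65 m, τ = 290 × 2.65 = 768.5 N·m counterclockwise.
Block: 2.9 × 10 = 29 N down at 4.8 m → arm 0.5 m, τ = 29 × 0.5 = 14.5 N·m counterclockwise.
Sandbag: 30 × 10 = 300 N down at 2.8 m → arm 2.5 m, τ = 300 × 2.5 = 750 N·m counterclockwise.
Net moment of the loads = 1533 N·m counterclockwise.
The upward force F acts at a point 1.4 m from the left end, arm 3.9 m, giving F × 3.9 clockwise.
Στ = 0 ⇒ F × 3.9 = 1533 ⇒ F = 1533 / 3.9 = 393 N.

F ≈ 393 N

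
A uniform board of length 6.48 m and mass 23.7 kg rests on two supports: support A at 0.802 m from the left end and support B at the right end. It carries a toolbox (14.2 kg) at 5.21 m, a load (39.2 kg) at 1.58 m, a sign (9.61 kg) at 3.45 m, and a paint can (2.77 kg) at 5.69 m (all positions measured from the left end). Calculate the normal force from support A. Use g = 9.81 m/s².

Sum moments about support B (its reaction then has zero moment arm).
Beam weight: 23.7 × 9.81 = 232.5 N down at 3.24 m → arm 3.24 m, τ = 232.5 × 3.24 = 753.3 N·m counterclockwise.
Toolbox: 14.2 × 9.81 = 139.3 N down at 5.21 m → arm 1.27 m, τ = 139.3 × 1.27 = 176.9 N·m counterclockwise.
Load: 39.2 × 9.81 = 384.6 N down at 1.58 m → arm 4.9 m, τ = 384.6 × 4.9 = 1885 N·m counterclockwise.
Sign: 9.61 × 9.81 = 94.27 N down at 3.45 m → arm 3.03 m, τ = 94.27 × 3.03 = 285.6 N·m counterclockwise.
Paint can: 2.77 × 9.81 = 27.17 N down at 5.69 m → arm 0.79 m, τ = 27.17 × 0.79 = 21.46 N·m counterclockwise.
Net load moment about support B = 3122 N·m counterclockwise.
Reaction R at support A is upward at 0.802 m, arm 5.678 m → moment R × 5.678 clockwise.
Στ = 0 ⇒ R × 5.678 = 3122 ⇒ R = 550 N.

R_A ≈ 550 N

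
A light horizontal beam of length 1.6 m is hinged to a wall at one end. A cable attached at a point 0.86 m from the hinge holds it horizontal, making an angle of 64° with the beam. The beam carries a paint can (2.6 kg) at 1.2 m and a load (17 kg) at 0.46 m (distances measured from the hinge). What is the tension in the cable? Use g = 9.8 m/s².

Sum moments about the hinge (the unknown hinge reaction has zero arm there).
Paint can: 2.6 × 9.8 = 25.48 N down at 1.2 m → arm 1.2 m, τ = 25.48 × 1.2 = 30.58 N·m clockwise.
Load: 17 × 9.8 = 166.6 N down at 0.46 m → arm 0.46 m, τ = 166.6 × 0.46 = 76.64 N·m clockwise.
Total clockwise load moment = 107.2 N·m.
The cable tension T acts at 0.86 m; only its component perpendicular to the beam, T sinθ, produces torque. sin 64° = 0.8988.
For rotational equilibrium, T × 0.86 × 0.8988 = 107.2, so T = 107.2 / 0.773 = 139 N.

T ≈ 139 N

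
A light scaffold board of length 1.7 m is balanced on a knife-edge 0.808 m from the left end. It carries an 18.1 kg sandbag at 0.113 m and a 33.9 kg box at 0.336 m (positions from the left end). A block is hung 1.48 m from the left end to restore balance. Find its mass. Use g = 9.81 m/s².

Choose the knife-edge (at 0.808 m from the left end) as the axis so the support reaction has zero arm there.
Sandbag: 18.1 × 9.81 = 177.6 N down at 0.113 m → arm 0.695 m, τ = 177.6 × 0.695 = 123.4 N·m counterclockwise.
Box: 33.9 × 9.81 = 332.6 N down at 0.336 m → arm 0.472 m, τ = 332.6 × 0.472 = 157 N·m counterclockwise.
Net moment of known loads = 280.4 N·m counterclockwise.
An unknown mass m at 1.48 m has arm 0.672 m; its moment is m·g·0.672 clockwise.
Στ = 0 ⇒ m × 9.81 × 0.672 = 280.4 ⇒ m = 280.4 / (9.81 × 0.672) = 42.5 kg.

m ≈ 42.5 kg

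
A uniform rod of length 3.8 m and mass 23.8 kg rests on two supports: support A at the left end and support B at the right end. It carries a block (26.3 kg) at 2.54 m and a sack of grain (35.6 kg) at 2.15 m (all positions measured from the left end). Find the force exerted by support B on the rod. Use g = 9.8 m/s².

Taking torques about support A:
Beam weight: 23.8 × 9.8 = 233.2 N down at 1.9 m → arm 1.9 m, τ = 233.2 × 1.9 = 443.1 N·m clockwise.
Block: 26.3 × 9.8 = 257.7 N down at 2.54 m → arm 2.54 m, τ = 257.7 × 2.54 = 654.6 N·m clockwise.
Sack of grain: 35.6 × 9.8 = 348.9 N down at 2.15 m → arm 2.15 m, τ = 348.9 × 2.15 = 750.1 N·m clockwise.
Net load moment about support A = 1848 N·m clockwise.
Reaction R at support B is upward at 3.8 m, arm 3.8 m → moment R × 3.8 counterclockwise.
Στ = 0 ⇒ R × 3.8 = 1848 ⇒ R = 486 N.

R_B ≈ 486 N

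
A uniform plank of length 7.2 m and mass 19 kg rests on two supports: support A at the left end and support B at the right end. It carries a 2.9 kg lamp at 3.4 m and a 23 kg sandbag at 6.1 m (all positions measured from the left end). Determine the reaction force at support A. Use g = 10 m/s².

About support B:
Beam weight: 19 × 10 = 190 N down at 3.6 m → arm 3.6 m, τ = 190 × 3.6 = 684 N·m counterclockwise.
Lamp: 2.9 × 10 = 29 N down at 3.4 m → arm 3.8 m, τ = 29 × 3.8 = 110.2 N·m counterclockwise.
Sandbag: 23 × 10 = 230 N down at 6.1 m → arm 1.1 m, τ = 230 × 1.1 = 253 N·m counterclockwise.
Net load moment about support B = 1047 N·m counterclockwise.
Reaction R at support A is upward at 0 m, arm 7.2 m → moment R × 7.2 clockwise.
Στ = 0 ⇒ R × 7.2 = 1047 ⇒ R = 145 N.

R_A ≈ 145 N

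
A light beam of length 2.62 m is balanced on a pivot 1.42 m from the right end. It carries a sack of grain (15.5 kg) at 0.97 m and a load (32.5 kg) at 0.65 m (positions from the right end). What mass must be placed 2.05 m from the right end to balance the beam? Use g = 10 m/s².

m ≈ 50.8 kg

Take moments about the pivot (at 1.42 m from the right end).
Sack of grain: 15.5 × 10 = 155 N down at 0.97 m → arm 0.45 m, τ = 155 × 0.45 = 69.75 N·m clockwise.
Load: 32.5 × 10 = 325 N down at 0.65 m → arm 0.77 m, τ = 325 × 0.77 = 250.2 N·m clockwise.
Net moment of known loads = 319.9 N·m clockwise.
An unknown mass m at 2.05 m has arm 0.63 m; its moment is m·g·0.63 counterclockwise.
Στ = 0 ⇒ m × 10 × 0.63 = 319.9 ⇒ m = 319.9 / (10 × 0.63) = 50.8 kg.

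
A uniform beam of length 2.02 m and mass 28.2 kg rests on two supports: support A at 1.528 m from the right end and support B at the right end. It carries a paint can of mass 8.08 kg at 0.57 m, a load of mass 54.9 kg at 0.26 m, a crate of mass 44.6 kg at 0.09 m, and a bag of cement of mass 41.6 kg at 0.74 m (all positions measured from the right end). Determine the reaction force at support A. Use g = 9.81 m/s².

Taking torques about support B:
Beam weight: 28.2 × 9.81 = 276.6 N down at 1.01 m → arm 1.01 m, τ = 276.6 × 1.01 = 279.4 N·m counterclockwise.
Paint can: 8.08 × 9.81 = 79.26 N down at 0.57 m → arm 0.57 m, τ = 79.26 × 0.57 = 45.18 N·m counterclockwise.
Load: 54.9 × 9.81 = 538.6 N down at 0.26 m → arm 0.26 m, τ = 538.6 × 0.26 = 140 N·m counterclockwise.
Crate: 44.6 × 9.81 = 437.5 N down at 0.09 m → arm 0.09 m, τ = 437.5 × 0.09 = 39.38 N·m counterclockwise.
Bag of cement: 41.6 × 9.81 = 408.1 N down at 0.74 m → arm 0.74 m, τ = 408.1 × 0.74 = 302 N·m counterclockwise.
Net load moment about support B = 806 N·m counterclockwise.
Reaction R at support A is upward at 1.528 m, arm 1.528 m → moment R × 1.528 clockwise.
Setting net torque to zero: R × 1.528 = 806 → R = 527 N.

R_A ≈ 527 N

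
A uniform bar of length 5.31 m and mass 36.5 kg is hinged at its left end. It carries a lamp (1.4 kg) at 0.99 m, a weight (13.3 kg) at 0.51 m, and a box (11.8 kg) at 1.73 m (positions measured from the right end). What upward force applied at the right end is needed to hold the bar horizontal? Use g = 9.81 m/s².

F ≈ 386 N

Take moments about the left end.
Beam weight: 36.5 × 9.81 = 358.1 N down at 2.655 m → arm 2.655 m, τ = 358.1 × 2.655 = 950.8 N·m clockwise.
Lamp: 1.4 × 9.81 = 13.73 N down at 0.99 m → arm 4.32 m, τ = 13.73 × 4.32 = 59.31 N·m clockwise.
Weight: 13.3 × 9.81 = 130.5 N down at 0.51 m → arm 4.8 m, τ = 130.5 × 4.8 = 626.4 N·m clockwise.
Box: 11.8 × 9.81 = 115.8 N down at 1.73 m → arm 3.58 m, τ = 115.8 × 3.58 = 414.6 N·m clockwise.
Net moment of the loads = 2051 N·m clockwise.
The upward force F acts at the right end, arm 5.31 m, giving F × 5.31 counterclockwise.
Στ = 0 ⇒ F × 5.31 = 2051 ⇒ F = 2051 / 5.31 = 386 N.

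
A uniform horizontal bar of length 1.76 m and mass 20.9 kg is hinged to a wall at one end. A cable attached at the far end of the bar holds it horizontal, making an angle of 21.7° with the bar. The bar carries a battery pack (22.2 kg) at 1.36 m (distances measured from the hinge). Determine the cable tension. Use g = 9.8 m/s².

Sum moments about the hinge (the unknown hinge reaction has zero arm there).
Beam weight: 20.9 × 9.8 = 204.8 N down at 0.88 m → arm 0.88 m, τ = 204.8 × 0.88 = 180.2 N·m clockwise.
Battery pack: 22.2 × 9.8 = 217.6 N down at 1.36 m → arm 1.36 m, τ = 217.6 × 1.36 = 295.9 N·m clockwise.
Total clockwise load moment = 476.1 N·m.
The cable tension T acts at 1.76 m; only its component perpendicular to the bar, T sinθ, produces torque. sin 21.7° = 0.3697.
Στ = 0 ⇒ T × 1.76 × 0.3697 = 476.1 ⇒ T = 476.1 / 0.6507 = 732 N.

T ≈ 732 N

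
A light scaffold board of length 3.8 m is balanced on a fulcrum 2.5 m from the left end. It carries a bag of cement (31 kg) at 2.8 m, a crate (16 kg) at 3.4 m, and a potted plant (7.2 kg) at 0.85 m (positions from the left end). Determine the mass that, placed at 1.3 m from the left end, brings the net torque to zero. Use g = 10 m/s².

Taking torques about the fulcrum (at 2.5 m from the left end):
Bag of cement: 31 × 10 = 310 N down at 2.8 m → arm 0.3 m, τ = 310 × 0.3 = 93 N·m clockwise.
Crate: 16 × 10 = 160 N down at 3.4 m → arm 0.9 m, τ = 160 × 0.9 = 144 N·m clockwise.
Potted plant: 7.2 × 10 = 72 N down at 0.85 m → arm 1.65 m, τ = 72 × 1.65 = 118.8 N·m counterclockwise.
Net moment of known loads = 118.2 N·m clockwise.
An unknown mass m at 1.3 m has arm 1.2 m; its moment is m·g·1.2 counterclockwise.
For rotational equilibrium, m × 10 × 1.2 = 118.2, so m = 118.2 / (10 × 1.2) = 9.85 kg.

m ≈ 9.85 kg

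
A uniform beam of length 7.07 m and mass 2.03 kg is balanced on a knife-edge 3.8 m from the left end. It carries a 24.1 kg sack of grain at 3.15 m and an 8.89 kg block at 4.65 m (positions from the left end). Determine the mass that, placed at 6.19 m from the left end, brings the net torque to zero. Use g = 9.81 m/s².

m ≈ 3.62 kg

About the knife-edge (at 3.8 m from the left end):
Beam weight: 2.03 × 9.81 = 19.91 N down at 3.535 m → arm 0.265 m, τ = 19.91 × 0.265 = 5.276 N·m counterclockwise.
Sack of grain: 24.1 × 9.81 = 236.4 N down at 3.15 m → arm 0.65 m, τ = 236.4 × 0.65 = 153.7 N·m counterclockwise.
Block: 8.89 × 9.81 = 87.21 N down at 4.65 m → arm 0.85 m, τ = 87.21 × 0.85 = 74.13 N·m clockwise.
Net moment of known loads = 84.85 N·m counterclockwise.
An unknown mass m at 6.19 m has arm 2.39 m; its moment is m·g·2.39 clockwise.
For rotational equilibrium, m × 9.81 × 2.39 = 84.85, so m = 84.85 / (9.81 × 2.39) = 3.62 kg.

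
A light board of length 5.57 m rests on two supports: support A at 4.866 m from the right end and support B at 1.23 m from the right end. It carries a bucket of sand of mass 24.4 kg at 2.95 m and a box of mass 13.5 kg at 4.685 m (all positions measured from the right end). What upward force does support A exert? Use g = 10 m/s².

R_A ≈ 244 N

Choose support B as the axis so its reaction then has zero moment arm.
Bucket of sand: 24.4 × 10 = 244 N down at 2.95 m → arm 1.72 m, τ = 244 × 1.72 = 419.7 N·m counterclockwise.
Box: 13.5 × 10 = 135 N down at 4.685 m → arm 3.455 m, τ = 135 × 3.455 = 466.4 N·m counterclockwise.
Net load moment about support B = 886.1 N·m counterclockwise.
Reaction R at support A is upward at 4.866 m, arm 3.636 m → moment R × 3.636 clockwise.
Στ = 0 ⇒ R × 3.636 = 886.1 ⇒ R = 244 N.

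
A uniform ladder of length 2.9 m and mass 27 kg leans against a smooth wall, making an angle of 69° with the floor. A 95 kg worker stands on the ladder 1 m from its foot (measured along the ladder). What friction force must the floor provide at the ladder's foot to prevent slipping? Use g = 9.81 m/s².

f ≈ 174 N

Take moments about the foot of the ladder.
Ladder weight 27×9.81 = 264.9 N acts at 1.45 m along the ladder; its horizontal arm is 1.45·cos69° = 0.5196 m → τ = 137.6 N·m clockwise.
Worker: 95×9.81 = 932 N at 1 m → arm 0.3584 m → τ = 334 N·m clockwise.
Wall normal N acts horizontally at the top; its moment arm is the height L sinθ = 2.9·sin69° = 2.707 m, counterclockwise.
Balancing moments: N × 2.707 = 471.6, giving N = 174 N.
ΣFx = 0: friction at the foot balances the wall's push, so f = N_wall = 174 N.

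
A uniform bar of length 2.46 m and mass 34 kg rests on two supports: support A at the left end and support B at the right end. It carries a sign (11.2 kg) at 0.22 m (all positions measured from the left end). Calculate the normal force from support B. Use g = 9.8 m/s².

R_B ≈ 176 N

Take moments about support A.
Beam weight: 34 × 9.8 = 333.2 N down at 1.23 m → arm 1.23 m, τ = 333.2 × 1.23 = 409.8 N·m clockwise.
Sign: 11.2 × 9.8 = 109.8 N down at 0.22 m → arm 0.22 m, τ = 109.8 × 0.22 = 24.16 N·m clockwise.
Net load moment about support A = 434 N·m clockwise.
Reaction R at support B is upward at 2.46 m, arm 2.46 m → moment R × 2.46 counterclockwise.
Balancing moments: R × 2.46 = 434, giving R = 176 N.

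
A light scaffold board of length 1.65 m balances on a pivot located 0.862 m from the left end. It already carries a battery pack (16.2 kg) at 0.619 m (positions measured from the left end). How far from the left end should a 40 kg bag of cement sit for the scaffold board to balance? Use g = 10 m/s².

x ≈ 0.96 m from the left end

Choose the pivot (at 0.862 m from the left end) as the axis so the support reaction has zero arm there.
Battery pack: 16.2 × 10 = 162 N down at 0.619 m → arm 0.243 m, τ = 162 × 0.243 = 39.37 N·m counterclockwise.
Net moment of existing loads = 39.37 N·m counterclockwise.
The bag of cement weighs 40 × 10 = 400 N and must supply an equal clockwise moment, so its lever arm about the pivot is 39.37 / 400 = 0.0984 m.
That puts it at 0.862 + 0.0984 = 0.96 m from the left end.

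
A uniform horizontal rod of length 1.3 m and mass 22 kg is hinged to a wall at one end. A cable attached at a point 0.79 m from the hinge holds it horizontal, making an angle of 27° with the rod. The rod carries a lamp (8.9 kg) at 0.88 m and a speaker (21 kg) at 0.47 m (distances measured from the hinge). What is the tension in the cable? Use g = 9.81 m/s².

About the hinge:
Beam weight: 22 × 9.81 = 215.8 N down at 0.65 m → arm 0.65 m, τ = 215.8 × 0.65 = 140.3 N·m clockwise.
Lamp: 8.9 × 9.81 = 87.31 N down at 0.88 m → arm 0.88 m, τ = 87.31 × 0.88 = 76.83 N·m clockwise.
Speaker: 21 × 9.81 = 206 N down at 0.47 m → arm 0.47 m, τ = 206 × 0.47 = 96.82 N·m clockwise.
Total clockwise load moment = 313.9 N·m.
The cable tension T acts at 0.79 m; only its component perpendicular to the rod, T sinθ, produces torque. sin 27° = 0.454.
For rotational equilibrium, T × 0.79 × 0.454 = 313.9, so T = 313.9 / 0.3587 = 875 N.

T ≈ 875 N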